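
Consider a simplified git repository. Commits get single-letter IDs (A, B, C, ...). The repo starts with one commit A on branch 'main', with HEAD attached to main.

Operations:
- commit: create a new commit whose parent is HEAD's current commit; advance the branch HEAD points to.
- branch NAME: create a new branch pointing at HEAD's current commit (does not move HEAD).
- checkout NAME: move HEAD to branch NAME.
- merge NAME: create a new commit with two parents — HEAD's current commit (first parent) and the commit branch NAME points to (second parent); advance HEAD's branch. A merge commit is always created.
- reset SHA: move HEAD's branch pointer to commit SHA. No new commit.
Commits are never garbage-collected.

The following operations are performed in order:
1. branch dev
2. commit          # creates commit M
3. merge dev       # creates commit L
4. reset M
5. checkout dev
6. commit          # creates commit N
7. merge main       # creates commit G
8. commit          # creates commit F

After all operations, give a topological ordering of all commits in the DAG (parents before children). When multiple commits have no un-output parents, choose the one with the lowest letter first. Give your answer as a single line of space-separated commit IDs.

Answer: A M L N G F

Derivation:
After op 1 (branch): HEAD=main@A [dev=A main=A]
After op 2 (commit): HEAD=main@M [dev=A main=M]
After op 3 (merge): HEAD=main@L [dev=A main=L]
After op 4 (reset): HEAD=main@M [dev=A main=M]
After op 5 (checkout): HEAD=dev@A [dev=A main=M]
After op 6 (commit): HEAD=dev@N [dev=N main=M]
After op 7 (merge): HEAD=dev@G [dev=G main=M]
After op 8 (commit): HEAD=dev@F [dev=F main=M]
commit A: parents=[]
commit F: parents=['G']
commit G: parents=['N', 'M']
commit L: parents=['M', 'A']
commit M: parents=['A']
commit N: parents=['A']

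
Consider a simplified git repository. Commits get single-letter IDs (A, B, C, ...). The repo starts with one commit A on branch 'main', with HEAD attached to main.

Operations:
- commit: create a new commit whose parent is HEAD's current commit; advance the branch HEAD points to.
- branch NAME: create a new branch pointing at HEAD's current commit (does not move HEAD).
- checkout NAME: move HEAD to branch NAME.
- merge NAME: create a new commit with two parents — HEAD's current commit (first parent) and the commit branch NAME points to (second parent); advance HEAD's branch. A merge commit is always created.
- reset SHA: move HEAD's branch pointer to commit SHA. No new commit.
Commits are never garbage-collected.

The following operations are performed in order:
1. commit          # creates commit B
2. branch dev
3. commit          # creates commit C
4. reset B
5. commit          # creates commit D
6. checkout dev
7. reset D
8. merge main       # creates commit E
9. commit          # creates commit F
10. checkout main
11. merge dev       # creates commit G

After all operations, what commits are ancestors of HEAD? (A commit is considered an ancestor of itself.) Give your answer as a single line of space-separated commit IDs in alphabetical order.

Answer: A B D E F G

Derivation:
After op 1 (commit): HEAD=main@B [main=B]
After op 2 (branch): HEAD=main@B [dev=B main=B]
After op 3 (commit): HEAD=main@C [dev=B main=C]
After op 4 (reset): HEAD=main@B [dev=B main=B]
After op 5 (commit): HEAD=main@D [dev=B main=D]
After op 6 (checkout): HEAD=dev@B [dev=B main=D]
After op 7 (reset): HEAD=dev@D [dev=D main=D]
After op 8 (merge): HEAD=dev@E [dev=E main=D]
After op 9 (commit): HEAD=dev@F [dev=F main=D]
After op 10 (checkout): HEAD=main@D [dev=F main=D]
After op 11 (merge): HEAD=main@G [dev=F main=G]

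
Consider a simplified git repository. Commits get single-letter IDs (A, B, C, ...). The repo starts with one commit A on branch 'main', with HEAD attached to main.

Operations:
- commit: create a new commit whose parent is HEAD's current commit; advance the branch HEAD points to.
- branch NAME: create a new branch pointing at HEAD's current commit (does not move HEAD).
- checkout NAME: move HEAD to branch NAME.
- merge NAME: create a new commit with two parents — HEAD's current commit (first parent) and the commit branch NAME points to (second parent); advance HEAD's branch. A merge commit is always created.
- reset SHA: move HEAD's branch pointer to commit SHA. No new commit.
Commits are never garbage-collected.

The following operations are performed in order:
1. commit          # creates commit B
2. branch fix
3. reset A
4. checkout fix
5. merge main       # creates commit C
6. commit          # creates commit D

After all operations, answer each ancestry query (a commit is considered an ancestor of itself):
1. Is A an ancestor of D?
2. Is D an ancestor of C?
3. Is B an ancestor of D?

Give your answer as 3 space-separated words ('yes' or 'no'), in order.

Answer: yes no yes

Derivation:
After op 1 (commit): HEAD=main@B [main=B]
After op 2 (branch): HEAD=main@B [fix=B main=B]
After op 3 (reset): HEAD=main@A [fix=B main=A]
After op 4 (checkout): HEAD=fix@B [fix=B main=A]
After op 5 (merge): HEAD=fix@C [fix=C main=A]
After op 6 (commit): HEAD=fix@D [fix=D main=A]
ancestors(D) = {A,B,C,D}; A in? yes
ancestors(C) = {A,B,C}; D in? no
ancestors(D) = {A,B,C,D}; B in? yes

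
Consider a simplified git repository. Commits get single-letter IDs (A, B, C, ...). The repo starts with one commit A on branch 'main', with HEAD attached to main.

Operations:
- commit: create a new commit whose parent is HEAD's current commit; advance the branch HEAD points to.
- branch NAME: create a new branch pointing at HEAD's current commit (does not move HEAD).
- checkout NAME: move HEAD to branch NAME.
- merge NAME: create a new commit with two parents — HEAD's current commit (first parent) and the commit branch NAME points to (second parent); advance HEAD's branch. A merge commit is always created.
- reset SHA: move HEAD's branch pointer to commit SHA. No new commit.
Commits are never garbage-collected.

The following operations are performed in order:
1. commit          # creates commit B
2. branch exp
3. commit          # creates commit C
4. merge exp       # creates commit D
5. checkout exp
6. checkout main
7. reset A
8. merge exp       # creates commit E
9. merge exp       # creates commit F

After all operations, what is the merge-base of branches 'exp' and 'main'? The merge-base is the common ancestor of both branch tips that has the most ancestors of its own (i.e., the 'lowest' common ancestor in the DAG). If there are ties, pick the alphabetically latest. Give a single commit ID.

After op 1 (commit): HEAD=main@B [main=B]
After op 2 (branch): HEAD=main@B [exp=B main=B]
After op 3 (commit): HEAD=main@C [exp=B main=C]
After op 4 (merge): HEAD=main@D [exp=B main=D]
After op 5 (checkout): HEAD=exp@B [exp=B main=D]
After op 6 (checkout): HEAD=main@D [exp=B main=D]
After op 7 (reset): HEAD=main@A [exp=B main=A]
After op 8 (merge): HEAD=main@E [exp=B main=E]
After op 9 (merge): HEAD=main@F [exp=B main=F]
ancestors(exp=B): ['A', 'B']
ancestors(main=F): ['A', 'B', 'E', 'F']
common: ['A', 'B']

Answer: B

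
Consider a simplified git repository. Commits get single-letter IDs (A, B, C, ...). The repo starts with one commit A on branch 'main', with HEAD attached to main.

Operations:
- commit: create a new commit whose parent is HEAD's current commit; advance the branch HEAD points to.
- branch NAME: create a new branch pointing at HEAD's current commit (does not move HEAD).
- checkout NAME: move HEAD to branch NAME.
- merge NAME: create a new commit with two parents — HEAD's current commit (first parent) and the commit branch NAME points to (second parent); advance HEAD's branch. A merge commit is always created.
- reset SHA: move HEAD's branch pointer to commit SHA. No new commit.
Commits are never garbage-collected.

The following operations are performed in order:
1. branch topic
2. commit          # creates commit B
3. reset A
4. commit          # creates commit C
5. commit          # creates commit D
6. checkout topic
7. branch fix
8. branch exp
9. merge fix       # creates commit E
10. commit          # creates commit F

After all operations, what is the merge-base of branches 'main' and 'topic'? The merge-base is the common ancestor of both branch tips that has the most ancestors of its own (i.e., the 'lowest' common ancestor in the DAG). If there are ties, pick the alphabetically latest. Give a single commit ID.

After op 1 (branch): HEAD=main@A [main=A topic=A]
After op 2 (commit): HEAD=main@B [main=B topic=A]
After op 3 (reset): HEAD=main@A [main=A topic=A]
After op 4 (commit): HEAD=main@C [main=C topic=A]
After op 5 (commit): HEAD=main@D [main=D topic=A]
After op 6 (checkout): HEAD=topic@A [main=D topic=A]
After op 7 (branch): HEAD=topic@A [fix=A main=D topic=A]
After op 8 (branch): HEAD=topic@A [exp=A fix=A main=D topic=A]
After op 9 (merge): HEAD=topic@E [exp=A fix=A main=D topic=E]
After op 10 (commit): HEAD=topic@F [exp=A fix=A main=D topic=F]
ancestors(main=D): ['A', 'C', 'D']
ancestors(topic=F): ['A', 'E', 'F']
common: ['A']

Answer: A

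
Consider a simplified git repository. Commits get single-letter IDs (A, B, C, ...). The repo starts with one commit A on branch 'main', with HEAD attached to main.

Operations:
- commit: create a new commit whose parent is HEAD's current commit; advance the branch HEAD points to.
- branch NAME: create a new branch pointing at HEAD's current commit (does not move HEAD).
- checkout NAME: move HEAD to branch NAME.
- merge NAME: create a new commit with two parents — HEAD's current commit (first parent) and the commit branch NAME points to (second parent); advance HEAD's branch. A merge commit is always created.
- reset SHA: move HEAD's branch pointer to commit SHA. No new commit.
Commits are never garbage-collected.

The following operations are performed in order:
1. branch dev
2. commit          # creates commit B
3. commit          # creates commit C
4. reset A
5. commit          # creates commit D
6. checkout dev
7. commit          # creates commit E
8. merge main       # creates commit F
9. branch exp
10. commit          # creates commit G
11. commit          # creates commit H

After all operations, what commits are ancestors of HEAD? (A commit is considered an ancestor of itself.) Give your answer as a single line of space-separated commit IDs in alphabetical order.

Answer: A D E F G H

Derivation:
After op 1 (branch): HEAD=main@A [dev=A main=A]
After op 2 (commit): HEAD=main@B [dev=A main=B]
After op 3 (commit): HEAD=main@C [dev=A main=C]
After op 4 (reset): HEAD=main@A [dev=A main=A]
After op 5 (commit): HEAD=main@D [dev=A main=D]
After op 6 (checkout): HEAD=dev@A [dev=A main=D]
After op 7 (commit): HEAD=dev@E [dev=E main=D]
After op 8 (merge): HEAD=dev@F [dev=F main=D]
After op 9 (branch): HEAD=dev@F [dev=F exp=F main=D]
After op 10 (commit): HEAD=dev@G [dev=G exp=F main=D]
After op 11 (commit): HEAD=dev@H [dev=H exp=F main=D]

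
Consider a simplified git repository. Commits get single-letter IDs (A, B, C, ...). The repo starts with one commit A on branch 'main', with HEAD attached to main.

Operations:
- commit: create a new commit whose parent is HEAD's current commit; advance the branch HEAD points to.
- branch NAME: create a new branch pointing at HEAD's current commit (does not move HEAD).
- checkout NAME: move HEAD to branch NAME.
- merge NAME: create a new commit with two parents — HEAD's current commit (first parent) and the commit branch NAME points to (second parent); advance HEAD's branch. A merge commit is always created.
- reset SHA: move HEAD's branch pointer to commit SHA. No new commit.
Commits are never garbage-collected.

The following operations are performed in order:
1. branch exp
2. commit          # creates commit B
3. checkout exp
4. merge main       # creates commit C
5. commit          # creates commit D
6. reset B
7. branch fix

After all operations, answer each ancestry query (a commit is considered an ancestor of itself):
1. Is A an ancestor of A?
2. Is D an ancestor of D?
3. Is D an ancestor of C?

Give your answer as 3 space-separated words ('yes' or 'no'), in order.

Answer: yes yes no

Derivation:
After op 1 (branch): HEAD=main@A [exp=A main=A]
After op 2 (commit): HEAD=main@B [exp=A main=B]
After op 3 (checkout): HEAD=exp@A [exp=A main=B]
After op 4 (merge): HEAD=exp@C [exp=C main=B]
After op 5 (commit): HEAD=exp@D [exp=D main=B]
After op 6 (reset): HEAD=exp@B [exp=B main=B]
After op 7 (branch): HEAD=exp@B [exp=B fix=B main=B]
ancestors(A) = {A}; A in? yes
ancestors(D) = {A,B,C,D}; D in? yes
ancestors(C) = {A,B,C}; D in? no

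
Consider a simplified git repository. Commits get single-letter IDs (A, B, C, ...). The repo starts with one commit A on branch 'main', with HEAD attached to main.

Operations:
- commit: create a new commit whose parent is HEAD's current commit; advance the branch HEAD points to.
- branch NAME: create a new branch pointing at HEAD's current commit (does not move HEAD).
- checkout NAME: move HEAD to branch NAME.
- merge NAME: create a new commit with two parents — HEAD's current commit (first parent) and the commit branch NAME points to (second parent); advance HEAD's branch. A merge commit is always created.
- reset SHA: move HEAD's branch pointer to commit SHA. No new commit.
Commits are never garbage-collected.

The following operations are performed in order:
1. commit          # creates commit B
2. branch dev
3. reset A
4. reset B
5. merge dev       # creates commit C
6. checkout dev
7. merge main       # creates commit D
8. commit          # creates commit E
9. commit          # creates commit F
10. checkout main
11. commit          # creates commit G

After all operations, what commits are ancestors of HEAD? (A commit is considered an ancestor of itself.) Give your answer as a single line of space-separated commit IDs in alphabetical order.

After op 1 (commit): HEAD=main@B [main=B]
After op 2 (branch): HEAD=main@B [dev=B main=B]
After op 3 (reset): HEAD=main@A [dev=B main=A]
After op 4 (reset): HEAD=main@B [dev=B main=B]
After op 5 (merge): HEAD=main@C [dev=B main=C]
After op 6 (checkout): HEAD=dev@B [dev=B main=C]
After op 7 (merge): HEAD=dev@D [dev=D main=C]
After op 8 (commit): HEAD=dev@E [dev=E main=C]
After op 9 (commit): HEAD=dev@F [dev=F main=C]
After op 10 (checkout): HEAD=main@C [dev=F main=C]
After op 11 (commit): HEAD=main@G [dev=F main=G]

Answer: A B C G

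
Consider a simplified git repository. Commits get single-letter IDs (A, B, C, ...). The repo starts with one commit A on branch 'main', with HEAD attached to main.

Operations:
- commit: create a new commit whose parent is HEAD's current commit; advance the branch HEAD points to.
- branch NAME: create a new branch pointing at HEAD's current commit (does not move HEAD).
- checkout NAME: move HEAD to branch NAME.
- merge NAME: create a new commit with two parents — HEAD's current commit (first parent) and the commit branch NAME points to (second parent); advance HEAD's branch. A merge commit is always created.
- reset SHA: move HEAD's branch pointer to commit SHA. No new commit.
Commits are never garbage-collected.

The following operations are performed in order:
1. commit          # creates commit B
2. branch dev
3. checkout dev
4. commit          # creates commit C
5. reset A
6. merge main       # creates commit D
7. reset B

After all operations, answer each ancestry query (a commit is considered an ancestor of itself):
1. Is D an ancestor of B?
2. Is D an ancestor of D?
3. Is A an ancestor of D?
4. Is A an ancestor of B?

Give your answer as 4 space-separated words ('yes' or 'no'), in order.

After op 1 (commit): HEAD=main@B [main=B]
After op 2 (branch): HEAD=main@B [dev=B main=B]
After op 3 (checkout): HEAD=dev@B [dev=B main=B]
After op 4 (commit): HEAD=dev@C [dev=C main=B]
After op 5 (reset): HEAD=dev@A [dev=A main=B]
After op 6 (merge): HEAD=dev@D [dev=D main=B]
After op 7 (reset): HEAD=dev@B [dev=B main=B]
ancestors(B) = {A,B}; D in? no
ancestors(D) = {A,B,D}; D in? yes
ancestors(D) = {A,B,D}; A in? yes
ancestors(B) = {A,B}; A in? yes

Answer: no yes yes yes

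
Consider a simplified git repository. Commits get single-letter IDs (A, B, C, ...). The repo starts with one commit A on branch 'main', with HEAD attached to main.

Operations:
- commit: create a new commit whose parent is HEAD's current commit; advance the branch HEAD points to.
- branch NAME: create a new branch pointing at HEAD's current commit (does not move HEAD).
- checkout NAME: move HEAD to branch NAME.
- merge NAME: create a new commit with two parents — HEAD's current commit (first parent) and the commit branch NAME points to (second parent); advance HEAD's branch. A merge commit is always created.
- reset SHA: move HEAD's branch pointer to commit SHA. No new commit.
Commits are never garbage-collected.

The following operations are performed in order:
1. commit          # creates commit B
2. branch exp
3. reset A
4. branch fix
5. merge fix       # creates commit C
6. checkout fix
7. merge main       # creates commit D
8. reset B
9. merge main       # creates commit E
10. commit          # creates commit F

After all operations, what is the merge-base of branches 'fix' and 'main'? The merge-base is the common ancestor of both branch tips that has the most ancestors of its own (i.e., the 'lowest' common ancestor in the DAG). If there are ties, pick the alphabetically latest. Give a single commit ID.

Answer: C

Derivation:
After op 1 (commit): HEAD=main@B [main=B]
After op 2 (branch): HEAD=main@B [exp=B main=B]
After op 3 (reset): HEAD=main@A [exp=B main=A]
After op 4 (branch): HEAD=main@A [exp=B fix=A main=A]
After op 5 (merge): HEAD=main@C [exp=B fix=A main=C]
After op 6 (checkout): HEAD=fix@A [exp=B fix=A main=C]
After op 7 (merge): HEAD=fix@D [exp=B fix=D main=C]
After op 8 (reset): HEAD=fix@B [exp=B fix=B main=C]
After op 9 (merge): HEAD=fix@E [exp=B fix=E main=C]
After op 10 (commit): HEAD=fix@F [exp=B fix=F main=C]
ancestors(fix=F): ['A', 'B', 'C', 'E', 'F']
ancestors(main=C): ['A', 'C']
common: ['A', 'C']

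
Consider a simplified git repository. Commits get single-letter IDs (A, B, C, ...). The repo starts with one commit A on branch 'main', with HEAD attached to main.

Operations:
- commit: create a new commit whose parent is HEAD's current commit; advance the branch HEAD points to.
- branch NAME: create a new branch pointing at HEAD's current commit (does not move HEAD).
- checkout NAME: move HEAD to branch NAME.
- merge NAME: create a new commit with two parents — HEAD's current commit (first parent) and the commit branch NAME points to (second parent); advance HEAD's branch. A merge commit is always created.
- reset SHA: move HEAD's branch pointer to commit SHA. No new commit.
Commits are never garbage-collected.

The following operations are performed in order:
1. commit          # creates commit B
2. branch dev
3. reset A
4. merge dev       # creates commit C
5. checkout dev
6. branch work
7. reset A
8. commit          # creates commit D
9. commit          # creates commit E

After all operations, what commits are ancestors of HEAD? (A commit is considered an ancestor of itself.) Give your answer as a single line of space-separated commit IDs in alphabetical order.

After op 1 (commit): HEAD=main@B [main=B]
After op 2 (branch): HEAD=main@B [dev=B main=B]
After op 3 (reset): HEAD=main@A [dev=B main=A]
After op 4 (merge): HEAD=main@C [dev=B main=C]
After op 5 (checkout): HEAD=dev@B [dev=B main=C]
After op 6 (branch): HEAD=dev@B [dev=B main=C work=B]
After op 7 (reset): HEAD=dev@A [dev=A main=C work=B]
After op 8 (commit): HEAD=dev@D [dev=D main=C work=B]
After op 9 (commit): HEAD=dev@E [dev=E main=C work=B]

Answer: A D E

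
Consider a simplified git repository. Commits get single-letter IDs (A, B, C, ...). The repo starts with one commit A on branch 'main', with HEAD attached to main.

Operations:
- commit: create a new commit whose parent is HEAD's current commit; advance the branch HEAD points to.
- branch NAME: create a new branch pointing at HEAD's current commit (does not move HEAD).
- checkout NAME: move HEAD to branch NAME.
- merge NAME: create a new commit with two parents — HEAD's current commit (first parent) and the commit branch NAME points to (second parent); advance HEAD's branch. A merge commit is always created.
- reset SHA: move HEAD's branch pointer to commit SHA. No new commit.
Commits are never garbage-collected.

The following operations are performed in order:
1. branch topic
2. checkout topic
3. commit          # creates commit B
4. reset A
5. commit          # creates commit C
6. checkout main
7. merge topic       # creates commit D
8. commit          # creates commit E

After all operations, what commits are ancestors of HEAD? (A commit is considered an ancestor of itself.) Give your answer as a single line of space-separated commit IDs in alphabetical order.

Answer: A C D E

Derivation:
After op 1 (branch): HEAD=main@A [main=A topic=A]
After op 2 (checkout): HEAD=topic@A [main=A topic=A]
After op 3 (commit): HEAD=topic@B [main=A topic=B]
After op 4 (reset): HEAD=topic@A [main=A topic=A]
After op 5 (commit): HEAD=topic@C [main=A topic=C]
After op 6 (checkout): HEAD=main@A [main=A topic=C]
After op 7 (merge): HEAD=main@D [main=D topic=C]
After op 8 (commit): HEAD=main@E [main=E topic=C]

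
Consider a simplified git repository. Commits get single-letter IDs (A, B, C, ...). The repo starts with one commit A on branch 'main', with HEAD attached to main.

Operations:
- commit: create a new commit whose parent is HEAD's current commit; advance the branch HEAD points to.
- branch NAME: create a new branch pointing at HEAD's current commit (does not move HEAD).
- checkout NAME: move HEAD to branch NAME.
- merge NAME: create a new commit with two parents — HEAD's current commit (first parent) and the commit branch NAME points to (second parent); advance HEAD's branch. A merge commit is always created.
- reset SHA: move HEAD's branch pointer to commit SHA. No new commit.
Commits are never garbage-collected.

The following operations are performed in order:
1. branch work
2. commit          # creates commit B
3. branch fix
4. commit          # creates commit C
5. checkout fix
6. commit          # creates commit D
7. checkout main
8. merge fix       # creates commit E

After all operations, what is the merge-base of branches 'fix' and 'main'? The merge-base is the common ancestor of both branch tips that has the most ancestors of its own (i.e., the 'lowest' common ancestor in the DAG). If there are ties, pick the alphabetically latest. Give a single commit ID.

After op 1 (branch): HEAD=main@A [main=A work=A]
After op 2 (commit): HEAD=main@B [main=B work=A]
After op 3 (branch): HEAD=main@B [fix=B main=B work=A]
After op 4 (commit): HEAD=main@C [fix=B main=C work=A]
After op 5 (checkout): HEAD=fix@B [fix=B main=C work=A]
After op 6 (commit): HEAD=fix@D [fix=D main=C work=A]
After op 7 (checkout): HEAD=main@C [fix=D main=C work=A]
After op 8 (merge): HEAD=main@E [fix=D main=E work=A]
ancestors(fix=D): ['A', 'B', 'D']
ancestors(main=E): ['A', 'B', 'C', 'D', 'E']
common: ['A', 'B', 'D']

Answer: D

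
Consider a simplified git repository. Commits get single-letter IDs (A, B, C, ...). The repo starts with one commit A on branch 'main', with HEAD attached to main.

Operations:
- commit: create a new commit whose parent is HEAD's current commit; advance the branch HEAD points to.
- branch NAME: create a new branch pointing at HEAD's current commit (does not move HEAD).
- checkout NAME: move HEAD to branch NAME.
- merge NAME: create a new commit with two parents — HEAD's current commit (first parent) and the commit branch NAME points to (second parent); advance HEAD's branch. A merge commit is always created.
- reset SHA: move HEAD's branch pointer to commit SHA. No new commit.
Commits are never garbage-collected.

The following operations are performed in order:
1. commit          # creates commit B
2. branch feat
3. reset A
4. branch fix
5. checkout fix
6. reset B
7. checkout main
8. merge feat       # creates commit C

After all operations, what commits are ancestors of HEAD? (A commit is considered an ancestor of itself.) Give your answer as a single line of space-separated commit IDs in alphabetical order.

Answer: A B C

Derivation:
After op 1 (commit): HEAD=main@B [main=B]
After op 2 (branch): HEAD=main@B [feat=B main=B]
After op 3 (reset): HEAD=main@A [feat=B main=A]
After op 4 (branch): HEAD=main@A [feat=B fix=A main=A]
After op 5 (checkout): HEAD=fix@A [feat=B fix=A main=A]
After op 6 (reset): HEAD=fix@B [feat=B fix=B main=A]
After op 7 (checkout): HEAD=main@A [feat=B fix=B main=A]
After op 8 (merge): HEAD=main@C [feat=B fix=B main=C]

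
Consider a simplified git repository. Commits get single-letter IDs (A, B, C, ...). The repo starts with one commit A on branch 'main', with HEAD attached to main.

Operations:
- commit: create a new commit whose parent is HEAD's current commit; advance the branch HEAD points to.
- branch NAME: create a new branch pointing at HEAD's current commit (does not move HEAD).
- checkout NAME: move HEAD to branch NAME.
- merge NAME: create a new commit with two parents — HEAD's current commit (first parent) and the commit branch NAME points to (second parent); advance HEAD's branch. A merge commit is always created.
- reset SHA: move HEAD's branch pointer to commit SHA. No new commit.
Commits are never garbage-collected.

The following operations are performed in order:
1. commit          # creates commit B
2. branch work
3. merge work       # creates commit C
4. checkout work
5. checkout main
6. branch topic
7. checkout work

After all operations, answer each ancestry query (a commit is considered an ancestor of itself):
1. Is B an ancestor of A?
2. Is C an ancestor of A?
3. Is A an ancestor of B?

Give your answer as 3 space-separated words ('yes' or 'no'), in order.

Answer: no no yes

Derivation:
After op 1 (commit): HEAD=main@B [main=B]
After op 2 (branch): HEAD=main@B [main=B work=B]
After op 3 (merge): HEAD=main@C [main=C work=B]
After op 4 (checkout): HEAD=work@B [main=C work=B]
After op 5 (checkout): HEAD=main@C [main=C work=B]
After op 6 (branch): HEAD=main@C [main=C topic=C work=B]
After op 7 (checkout): HEAD=work@B [main=C topic=C work=B]
ancestors(A) = {A}; B in? no
ancestors(A) = {A}; C in? no
ancestors(B) = {A,B}; A in? yes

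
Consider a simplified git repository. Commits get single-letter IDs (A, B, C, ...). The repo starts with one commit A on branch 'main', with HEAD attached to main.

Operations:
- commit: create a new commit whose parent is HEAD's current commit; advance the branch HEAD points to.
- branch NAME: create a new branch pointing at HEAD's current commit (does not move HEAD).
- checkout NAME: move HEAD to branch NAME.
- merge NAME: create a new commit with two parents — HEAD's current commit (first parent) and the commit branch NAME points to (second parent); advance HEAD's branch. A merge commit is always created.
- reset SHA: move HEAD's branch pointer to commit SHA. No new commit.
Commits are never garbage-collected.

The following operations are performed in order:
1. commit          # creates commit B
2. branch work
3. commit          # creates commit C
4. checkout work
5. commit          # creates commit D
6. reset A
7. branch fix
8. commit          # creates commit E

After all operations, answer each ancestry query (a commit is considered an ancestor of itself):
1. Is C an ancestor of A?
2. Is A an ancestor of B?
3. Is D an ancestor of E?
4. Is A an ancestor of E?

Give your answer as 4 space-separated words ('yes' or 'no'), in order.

After op 1 (commit): HEAD=main@B [main=B]
After op 2 (branch): HEAD=main@B [main=B work=B]
After op 3 (commit): HEAD=main@C [main=C work=B]
After op 4 (checkout): HEAD=work@B [main=C work=B]
After op 5 (commit): HEAD=work@D [main=C work=D]
After op 6 (reset): HEAD=work@A [main=C work=A]
After op 7 (branch): HEAD=work@A [fix=A main=C work=A]
After op 8 (commit): HEAD=work@E [fix=A main=C work=E]
ancestors(A) = {A}; C in? no
ancestors(B) = {A,B}; A in? yes
ancestors(E) = {A,E}; D in? no
ancestors(E) = {A,E}; A in? yes

Answer: no yes no yes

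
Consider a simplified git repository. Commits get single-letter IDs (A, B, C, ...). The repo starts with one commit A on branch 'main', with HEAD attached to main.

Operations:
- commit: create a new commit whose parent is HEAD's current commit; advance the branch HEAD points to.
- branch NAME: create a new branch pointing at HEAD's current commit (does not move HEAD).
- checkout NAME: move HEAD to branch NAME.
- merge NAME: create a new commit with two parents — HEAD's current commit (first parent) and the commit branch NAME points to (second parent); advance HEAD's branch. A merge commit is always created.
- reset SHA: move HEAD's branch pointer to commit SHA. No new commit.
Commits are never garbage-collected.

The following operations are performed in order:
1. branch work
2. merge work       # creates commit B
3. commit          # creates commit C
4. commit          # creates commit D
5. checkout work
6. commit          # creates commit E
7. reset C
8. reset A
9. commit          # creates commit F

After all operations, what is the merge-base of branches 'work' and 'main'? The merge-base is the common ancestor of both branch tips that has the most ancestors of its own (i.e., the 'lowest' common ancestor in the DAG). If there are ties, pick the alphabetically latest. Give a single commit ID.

Answer: A

Derivation:
After op 1 (branch): HEAD=main@A [main=A work=A]
After op 2 (merge): HEAD=main@B [main=B work=A]
After op 3 (commit): HEAD=main@C [main=C work=A]
After op 4 (commit): HEAD=main@D [main=D work=A]
After op 5 (checkout): HEAD=work@A [main=D work=A]
After op 6 (commit): HEAD=work@E [main=D work=E]
After op 7 (reset): HEAD=work@C [main=D work=C]
After op 8 (reset): HEAD=work@A [main=D work=A]
After op 9 (commit): HEAD=work@F [main=D work=F]
ancestors(work=F): ['A', 'F']
ancestors(main=D): ['A', 'B', 'C', 'D']
common: ['A']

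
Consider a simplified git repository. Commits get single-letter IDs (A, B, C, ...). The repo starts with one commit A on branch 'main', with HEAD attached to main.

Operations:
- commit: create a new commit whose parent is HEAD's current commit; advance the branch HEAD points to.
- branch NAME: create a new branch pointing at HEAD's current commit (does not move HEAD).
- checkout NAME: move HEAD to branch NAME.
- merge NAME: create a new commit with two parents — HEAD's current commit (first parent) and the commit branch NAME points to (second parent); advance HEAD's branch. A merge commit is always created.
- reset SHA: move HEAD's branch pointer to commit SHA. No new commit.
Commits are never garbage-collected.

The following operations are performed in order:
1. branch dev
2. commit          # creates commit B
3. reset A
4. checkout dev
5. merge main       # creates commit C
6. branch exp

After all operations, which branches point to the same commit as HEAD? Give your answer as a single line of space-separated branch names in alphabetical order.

Answer: dev exp

Derivation:
After op 1 (branch): HEAD=main@A [dev=A main=A]
After op 2 (commit): HEAD=main@B [dev=A main=B]
After op 3 (reset): HEAD=main@A [dev=A main=A]
After op 4 (checkout): HEAD=dev@A [dev=A main=A]
After op 5 (merge): HEAD=dev@C [dev=C main=A]
After op 6 (branch): HEAD=dev@C [dev=C exp=C main=A]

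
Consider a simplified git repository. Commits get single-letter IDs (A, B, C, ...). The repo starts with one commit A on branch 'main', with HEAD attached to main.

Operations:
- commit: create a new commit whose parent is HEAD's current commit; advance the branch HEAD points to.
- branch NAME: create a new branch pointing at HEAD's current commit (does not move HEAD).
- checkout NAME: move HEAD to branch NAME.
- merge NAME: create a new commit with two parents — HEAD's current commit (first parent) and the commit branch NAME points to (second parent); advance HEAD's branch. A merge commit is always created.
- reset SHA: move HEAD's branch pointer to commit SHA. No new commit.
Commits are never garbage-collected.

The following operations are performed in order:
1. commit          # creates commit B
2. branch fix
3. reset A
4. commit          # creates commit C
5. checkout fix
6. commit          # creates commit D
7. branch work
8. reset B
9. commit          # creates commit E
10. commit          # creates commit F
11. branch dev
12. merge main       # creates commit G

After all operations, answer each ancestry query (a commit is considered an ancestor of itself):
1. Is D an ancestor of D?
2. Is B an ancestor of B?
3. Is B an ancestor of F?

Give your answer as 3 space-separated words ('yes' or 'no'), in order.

After op 1 (commit): HEAD=main@B [main=B]
After op 2 (branch): HEAD=main@B [fix=B main=B]
After op 3 (reset): HEAD=main@A [fix=B main=A]
After op 4 (commit): HEAD=main@C [fix=B main=C]
After op 5 (checkout): HEAD=fix@B [fix=B main=C]
After op 6 (commit): HEAD=fix@D [fix=D main=C]
After op 7 (branch): HEAD=fix@D [fix=D main=C work=D]
After op 8 (reset): HEAD=fix@B [fix=B main=C work=D]
After op 9 (commit): HEAD=fix@E [fix=E main=C work=D]
After op 10 (commit): HEAD=fix@F [fix=F main=C work=D]
After op 11 (branch): HEAD=fix@F [dev=F fix=F main=C work=D]
After op 12 (merge): HEAD=fix@G [dev=F fix=G main=C work=D]
ancestors(D) = {A,B,D}; D in? yes
ancestors(B) = {A,B}; B in? yes
ancestors(F) = {A,B,E,F}; B in? yes

Answer: yes yes yes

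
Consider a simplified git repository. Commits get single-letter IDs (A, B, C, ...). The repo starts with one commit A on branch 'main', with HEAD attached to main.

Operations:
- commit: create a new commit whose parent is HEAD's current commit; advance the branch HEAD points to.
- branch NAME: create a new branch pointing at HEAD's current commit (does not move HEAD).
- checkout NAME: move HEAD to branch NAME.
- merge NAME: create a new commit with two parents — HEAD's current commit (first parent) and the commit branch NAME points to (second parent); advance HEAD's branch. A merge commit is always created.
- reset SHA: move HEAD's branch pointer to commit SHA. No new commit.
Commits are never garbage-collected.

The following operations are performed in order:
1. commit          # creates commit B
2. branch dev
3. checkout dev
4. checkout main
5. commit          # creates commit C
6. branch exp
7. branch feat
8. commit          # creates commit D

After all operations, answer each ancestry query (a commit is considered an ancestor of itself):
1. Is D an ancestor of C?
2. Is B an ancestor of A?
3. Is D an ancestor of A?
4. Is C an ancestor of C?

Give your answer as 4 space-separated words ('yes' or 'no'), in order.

After op 1 (commit): HEAD=main@B [main=B]
After op 2 (branch): HEAD=main@B [dev=B main=B]
After op 3 (checkout): HEAD=dev@B [dev=B main=B]
After op 4 (checkout): HEAD=main@B [dev=B main=B]
After op 5 (commit): HEAD=main@C [dev=B main=C]
After op 6 (branch): HEAD=main@C [dev=B exp=C main=C]
After op 7 (branch): HEAD=main@C [dev=B exp=C feat=C main=C]
After op 8 (commit): HEAD=main@D [dev=B exp=C feat=C main=D]
ancestors(C) = {A,B,C}; D in? no
ancestors(A) = {A}; B in? no
ancestors(A) = {A}; D in? no
ancestors(C) = {A,B,C}; C in? yes

Answer: no no no yes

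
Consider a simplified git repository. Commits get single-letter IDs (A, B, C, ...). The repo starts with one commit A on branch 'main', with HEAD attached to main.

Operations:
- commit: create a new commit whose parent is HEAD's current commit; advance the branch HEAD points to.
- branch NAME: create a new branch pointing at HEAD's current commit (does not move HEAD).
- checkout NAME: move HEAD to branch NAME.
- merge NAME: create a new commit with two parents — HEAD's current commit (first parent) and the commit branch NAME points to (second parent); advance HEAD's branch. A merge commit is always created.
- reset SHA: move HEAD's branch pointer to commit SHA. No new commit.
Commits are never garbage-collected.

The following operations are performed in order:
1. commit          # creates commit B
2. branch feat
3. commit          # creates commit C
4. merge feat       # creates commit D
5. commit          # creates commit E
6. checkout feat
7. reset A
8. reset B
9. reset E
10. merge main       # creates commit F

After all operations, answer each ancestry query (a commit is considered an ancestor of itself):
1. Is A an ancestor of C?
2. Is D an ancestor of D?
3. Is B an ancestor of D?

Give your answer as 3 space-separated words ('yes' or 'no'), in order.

Answer: yes yes yes

Derivation:
After op 1 (commit): HEAD=main@B [main=B]
After op 2 (branch): HEAD=main@B [feat=B main=B]
After op 3 (commit): HEAD=main@C [feat=B main=C]
After op 4 (merge): HEAD=main@D [feat=B main=D]
After op 5 (commit): HEAD=main@E [feat=B main=E]
After op 6 (checkout): HEAD=feat@B [feat=B main=E]
After op 7 (reset): HEAD=feat@A [feat=A main=E]
After op 8 (reset): HEAD=feat@B [feat=B main=E]
After op 9 (reset): HEAD=feat@E [feat=E main=E]
After op 10 (merge): HEAD=feat@F [feat=F main=E]
ancestors(C) = {A,B,C}; A in? yes
ancestors(D) = {A,B,C,D}; D in? yes
ancestors(D) = {A,B,C,D}; B in? yes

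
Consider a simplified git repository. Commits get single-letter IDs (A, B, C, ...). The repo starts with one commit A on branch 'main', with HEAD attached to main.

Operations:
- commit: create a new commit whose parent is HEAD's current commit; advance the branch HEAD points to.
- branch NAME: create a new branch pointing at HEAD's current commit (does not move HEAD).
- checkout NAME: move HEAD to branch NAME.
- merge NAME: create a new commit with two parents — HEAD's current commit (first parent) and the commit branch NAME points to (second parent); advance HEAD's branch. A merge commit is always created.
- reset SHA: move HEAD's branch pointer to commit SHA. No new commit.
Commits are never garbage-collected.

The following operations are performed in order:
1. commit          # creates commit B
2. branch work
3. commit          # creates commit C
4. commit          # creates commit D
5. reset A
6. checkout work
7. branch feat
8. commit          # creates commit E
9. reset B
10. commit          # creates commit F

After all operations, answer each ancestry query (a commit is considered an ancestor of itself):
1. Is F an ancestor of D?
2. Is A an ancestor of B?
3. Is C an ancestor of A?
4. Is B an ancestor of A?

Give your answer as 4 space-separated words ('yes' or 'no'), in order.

Answer: no yes no no

Derivation:
After op 1 (commit): HEAD=main@B [main=B]
After op 2 (branch): HEAD=main@B [main=B work=B]
After op 3 (commit): HEAD=main@C [main=C work=B]
After op 4 (commit): HEAD=main@D [main=D work=B]
After op 5 (reset): HEAD=main@A [main=A work=B]
After op 6 (checkout): HEAD=work@B [main=A work=B]
After op 7 (branch): HEAD=work@B [feat=B main=A work=B]
After op 8 (commit): HEAD=work@E [feat=B main=A work=E]
After op 9 (reset): HEAD=work@B [feat=B main=A work=B]
After op 10 (commit): HEAD=work@F [feat=B main=A work=F]
ancestors(D) = {A,B,C,D}; F in? no
ancestors(B) = {A,B}; A in? yes
ancestors(A) = {A}; C in? no
ancestors(A) = {A}; B in? no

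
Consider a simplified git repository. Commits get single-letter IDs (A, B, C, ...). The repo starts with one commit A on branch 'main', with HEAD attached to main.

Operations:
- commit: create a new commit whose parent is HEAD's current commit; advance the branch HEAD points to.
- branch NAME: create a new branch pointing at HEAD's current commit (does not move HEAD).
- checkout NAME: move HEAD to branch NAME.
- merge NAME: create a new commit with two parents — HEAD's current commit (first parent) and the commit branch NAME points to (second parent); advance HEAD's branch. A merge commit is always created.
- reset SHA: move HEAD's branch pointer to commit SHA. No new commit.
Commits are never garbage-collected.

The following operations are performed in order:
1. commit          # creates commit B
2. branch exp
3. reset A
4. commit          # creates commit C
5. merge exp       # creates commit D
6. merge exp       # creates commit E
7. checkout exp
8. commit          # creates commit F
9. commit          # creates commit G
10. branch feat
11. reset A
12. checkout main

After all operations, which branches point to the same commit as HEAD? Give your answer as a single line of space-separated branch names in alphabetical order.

Answer: main

Derivation:
After op 1 (commit): HEAD=main@B [main=B]
After op 2 (branch): HEAD=main@B [exp=B main=B]
After op 3 (reset): HEAD=main@A [exp=B main=A]
After op 4 (commit): HEAD=main@C [exp=B main=C]
After op 5 (merge): HEAD=main@D [exp=B main=D]
After op 6 (merge): HEAD=main@E [exp=B main=E]
After op 7 (checkout): HEAD=exp@B [exp=B main=E]
After op 8 (commit): HEAD=exp@F [exp=F main=E]
After op 9 (commit): HEAD=exp@G [exp=G main=E]
After op 10 (branch): HEAD=exp@G [exp=G feat=G main=E]
After op 11 (reset): HEAD=exp@A [exp=A feat=G main=E]
After op 12 (checkout): HEAD=main@E [exp=A feat=G main=E]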